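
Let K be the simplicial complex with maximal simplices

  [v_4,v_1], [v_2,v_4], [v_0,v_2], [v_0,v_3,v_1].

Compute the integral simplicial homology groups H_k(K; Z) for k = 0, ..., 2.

H_0 = Z,  H_1 = Z,  H_2 = 0.

Fix the vertex order v_0 < v_1 < v_2 < v_3 < v_4 and write every simplex with vertices in increasing order. Then dim K = 2 and the simplices of K are:

  0-simplices (5): [v_0], [v_1], [v_2], [v_3], [v_4]
  1-simplices (6): [v_0,v_1], [v_0,v_2], [v_0,v_3], [v_1,v_3], [v_1,v_4], [v_2,v_4]
  2-simplices (1): [v_0,v_1,v_3]

giving chain groups C_0 ≅ Z^5, C_1 ≅ Z^6, C_2 ≅ Z^1.

The boundary map ∂_1: C_1 → C_0 sends each edge [p,q] (with p < q) to q − p.
The 5×6 boundary matrix has rank 4 and Smith normal form diag(1,1,1,1).

∂_2: C_2 → C_1 maps a triangle to the signed sum of its edges. For instance
  ∂[v_0,v_1,v_3] = [v_1,v_3] − [v_0,v_3] + [v_0,v_1].
As a 6×1 matrix over Z this has rank 1, with invariant factors (1).

Computing H_k = (kernel of ∂_k) / (image of ∂_{k+1}):

  H_0: rank C_0 − rank ∂_1 = 5 − 4 = 1, and the invariant factors of ∂_1 are all 1, so H_0 = Z.
  H_1: rank ker ∂_1 − rank ∂_2 = (6 − 4) − 1 = 1, and the invariant factors of ∂_2 are all 1, so H_1 = Z.
  H_2: rank ker ∂_2 − rank ∂_3 = (1 − 1) − 0 = 0, and there is no ∂_3, so H_2 = 0.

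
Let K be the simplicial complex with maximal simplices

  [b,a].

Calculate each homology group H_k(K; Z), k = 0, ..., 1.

H_0 ≅ Z,  H_1 = 0.

Fix the vertex order a < b and write every simplex with vertices in increasing order. Then dim K = 1 and the simplices of K are:

  0-simplices (2): a, b
  1-simplices (1): ab

giving chain groups C_0 ≅ Z^2, C_1 ≅ Z^1.

The boundary map ∂_1: C_1 → C_0 is given by ∂[p,q] = [q] − [p].
The 2×1 boundary matrix has rank 1 and Smith normal form diag(1).

Computing H_k = (kernel of ∂_k) / (image of ∂_{k+1}):

  H_0: rank C_0 − rank ∂_1 = 2 − 1 = 1, and the invariant factors of ∂_1 are all 1, so H_0 ≅ Z.
  H_1: rank ker ∂_1 − rank ∂_2 = (1 − 1) − 0 = 0, and there is no ∂_2, so H_1 ≅ 0.

As a check, the Euler characteristic is 2 − 1 = 1, which agrees with 1 − 0 = 1.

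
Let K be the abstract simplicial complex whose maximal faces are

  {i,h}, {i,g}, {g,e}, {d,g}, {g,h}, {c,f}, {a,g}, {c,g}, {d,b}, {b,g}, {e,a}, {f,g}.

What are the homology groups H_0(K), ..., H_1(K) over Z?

Take the total order a < b < c < d < e < f < g < h < i on the vertex set. Then K (dimension 1) consists of the simplices:

  0-simplices (9): a, b, c, d, e, f, g, h, i
  1-simplices (12): ae, ag, bd, bg, cf, cg, dg, eg, fg, gh, gi, hi

Hence C_0 ≅ Z^9, C_1 ≅ Z^12.

The boundary map ∂_1: C_1 → C_0 is given by ∂[p,q] = [q] − [p].
As a 9×12 matrix over Z this has rank 8, with invariant factors (1,1,1,1,1,1,1,1).

Reading off H_k = ker ∂_k / im ∂_{k+1}:

  H_0: rank C_0 − rank ∂_1 = 9 − 8 = 1, and the invariant factors of ∂_1 are all 1, so H_0 ≅ Z.
  H_1: rank ker ∂_1 − rank ∂_2 = (12 − 8) − 0 = 4, and there is no ∂_2, so H_1 ≅ Z^4.

(K is a triangulation of a wedge of 4 circles.)

H_0 = Z,  H_1 = Z^4.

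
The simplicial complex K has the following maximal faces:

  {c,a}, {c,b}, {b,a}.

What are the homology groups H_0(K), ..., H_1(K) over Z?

K has 3 vertices, 3 edges.
rank ∂_0 = 0, rank ∂_1 = 2 ⇒ b_0 = 3 − 0 − 2 = 1; all invariant factors of ∂_1 are 1 so no torsion. So H_0 ≅ Z.
rank ∂_1 = 2, rank ∂_2 = 0 ⇒ b_1 = 3 − 2 − 0 = 1. So H_1 ≅ Z.

H_0 ≅ Z,  H_1 ≅ Z.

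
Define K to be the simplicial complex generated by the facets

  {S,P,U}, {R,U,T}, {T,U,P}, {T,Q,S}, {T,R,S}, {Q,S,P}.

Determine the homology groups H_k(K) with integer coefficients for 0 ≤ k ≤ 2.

Take the total order P < Q < R < S < T < U on the vertex set. Then K (dimension 2) consists of the simplices:

  0-simplices (6): P, Q, R, S, T, U
  1-simplices (12): PQ, PS, PT, PU, QS, QT, RS, RT, RU, ST, SU, TU
  2-simplices (6): PQS, PSU, PTU, QST, RST, RTU

Hence C_0 ≅ Z^6, C_1 ≅ Z^12, C_2 ≅ Z^6.

The boundary map ∂_1: C_1 → C_0 maps an edge to its endpoints' difference, ∂[p,q] = q − p.
The 6×12 boundary matrix has rank 5 and Smith normal form diag(1,1,1,1,1).

∂_2: C_2 → C_1 maps a triangle to the signed sum of its edges. For instance
  ∂QST = ST − QT + QS,
  ∂RTU = TU − RU + RT.
The resulting 12×6 matrix has rank 6, and its Smith normal form has invariant factors (1,1,1,1,1,1).

Reading off H_k = ker ∂_k / im ∂_{k+1}:

  H_0: rank C_0 − rank ∂_1 = 6 − 5 = 1, and the invariant factors of ∂_1 are all 1, so H_0 ≅ Z.
  H_1: rank ker ∂_1 − rank ∂_2 = (12 − 5) − 6 = 1, and the invariant factors of ∂_2 are all 1, so H_1 ≅ Z.
  H_2: rank ker ∂_2 − rank ∂_3 = (6 − 6) − 0 = 0, and there is no ∂_3, so H_2 ≅ 0.

H_0 = Z,  H_1 = Z,  H_2 = 0.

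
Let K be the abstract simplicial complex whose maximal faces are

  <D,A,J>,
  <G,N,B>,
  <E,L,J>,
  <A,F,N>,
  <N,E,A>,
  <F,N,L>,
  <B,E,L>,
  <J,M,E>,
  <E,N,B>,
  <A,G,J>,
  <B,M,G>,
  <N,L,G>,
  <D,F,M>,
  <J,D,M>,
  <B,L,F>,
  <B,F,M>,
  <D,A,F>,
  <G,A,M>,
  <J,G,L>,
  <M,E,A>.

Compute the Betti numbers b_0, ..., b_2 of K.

Take the total order A < B < D < E < F < G < J < L < M < N on the vertex set. Then K (dimension 2) consists of the simplices:

  0-simplices (10): A, B, D, E, F, G, J, L, M, N
  1-simplices (30): AD, AE, AF, AG, AJ, AM, AN, BE, BF, BG, BL, BM, BN, DF, DJ, DM, EJ, EL, EM, EN, FL, FM, FN, GJ, GL, GM, GN, JL, JM, LN
  2-simplices (20): ADF, ADJ, AEM, AEN, AFN, AGJ, AGM, BEL, BEN, BFL, BFM, BGM, BGN, DFM, DJM, EJL, EJM, FLN, GJL, GLN

so the chain groups are C_0 ≅ Z^10, C_1 ≅ Z^30, C_2 ≅ Z^20.

The boundary map ∂_1: C_1 → C_0 maps an edge to its endpoints' difference, ∂[p,q] = q − p.
This gives a 10×30 integer matrix of rank 9; reducing to Smith normal form yields diagonal entries (1,1,1,1,1,1,1,1,1).

∂_2: C_2 → C_1 acts by ∂[p,q,r] = [q,r] − [p,r] + [p,q]. For instance
  ∂ADJ = DJ − AJ + AD,
  ∂BFL = FL − BL + BF.
This gives a 30×20 integer matrix of rank 20; reducing to Smith normal form yields diagonal entries (1,1,1,1,1,1,1,1,1,1,1,1,1,1,1,1,1,1,1,2).

Reading off H_k = ker ∂_k / im ∂_{k+1}:

  H_0: rank C_0 − rank ∂_1 = 10 − 9 = 1, and the invariant factors of ∂_1 are all 1, so H_0 ≅ Z.
  H_1: rank ker ∂_1 − rank ∂_2 = (30 − 9) − 20 = 1, and ∂_2 has invariant factor 2 > 1, so H_1 ≅ Z ⊕ Z_2.
  H_2: rank ker ∂_2 − rank ∂_3 = (20 − 20) − 0 = 0, and there is no ∂_3, so H_2 ≅ 0.

Hence the Betti numbers are b_0 = 1, b_1 = 1, b_2 = 0.

b_0 = 1, b_1 = 1, b_2 = 0.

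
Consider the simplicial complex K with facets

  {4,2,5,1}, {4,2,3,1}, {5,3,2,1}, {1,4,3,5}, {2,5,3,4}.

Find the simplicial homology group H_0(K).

H_0 = Z.

Order the vertices as 1 < 2 < 3 < 4 < 5. Listing each simplex with vertices in this order, K has dimension 3 with simplices:

  0-simplices (5): [1], [2], [3], [4], [5]
  1-simplices (10): [1,2], [1,3], [1,4], [1,5], [2,3], [2,4], [2,5], [3,4], [3,5], [4,5]
  2-simplices (10): [1,2,3], [1,2,4], [1,2,5], [1,3,4], [1,3,5], [1,4,5], [2,3,4], [2,3,5], [2,4,5], [3,4,5]
  3-simplices (5): [1,2,3,4], [1,2,3,5], [1,2,4,5], [1,3,4,5], [2,3,4,5]

giving chain groups C_0 ≅ Z^5, C_1 ≅ Z^10, C_2 ≅ Z^10, C_3 ≅ Z^5.

Boundary ∂_1: C_1 → C_0 is given by ∂[p,q] = [q] − [p]. For instance
  ∂[1,5] = [5] − [1].
This gives a 5×10 integer matrix of rank 4; reducing to Smith normal form yields diagonal entries (1,1,1,1).

∂_2: C_2 → C_1 maps a triangle to the signed sum of its edges. For instance
  ∂[3,4,5] = [4,5] − [3,5] + [3,4],
  ∂[1,4,5] = [4,5] − [1,5] + [1,4].
The resulting 10×10 matrix has rank 6, and its Smith normal form has invariant factors (1,1,1,1,1,1).

The boundary map ∂_3: C_3 → C_2 sends each 3-simplex σ to the alternating sum Σ_i (−1)^i (σ with its i-th vertex removed). For instance
  ∂[1,2,3,5] = [2,3,5] − [1,3,5] + [1,2,5] − [1,2,3],
  ∂[2,3,4,5] = [3,4,5] − [2,4,5] + [2,3,5] − [2,3,4].
As a 10×5 matrix over Z this has rank 4, with invariant factors (1,1,1,1).

Now H_k = ker ∂_k / im ∂_{k+1}, so:

  H_0: rank C_0 − rank ∂_1 = 5 − 4 = 1, and the invariant factors of ∂_1 are all 1, so H_0 = Z.

(K is a triangulation of the 3-sphere S^3.)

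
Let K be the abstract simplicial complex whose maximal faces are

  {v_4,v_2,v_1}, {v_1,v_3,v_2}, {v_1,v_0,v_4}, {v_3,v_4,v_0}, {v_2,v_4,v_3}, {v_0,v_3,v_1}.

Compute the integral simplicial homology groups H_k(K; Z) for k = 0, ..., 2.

H_0 ≅ Z,  H_1 = 0,  H_2 ≅ Z.

Fix the vertex order v_0 < v_1 < v_2 < v_3 < v_4 and write every simplex with vertices in increasing order. Then dim K = 2 and the simplices of K are:

  0-simplices (5): [v_0], [v_1], [v_2], [v_3], [v_4]
  1-simplices (9): [v_0,v_1], [v_0,v_3], [v_0,v_4], [v_1,v_2], [v_1,v_3], [v_1,v_4], [v_2,v_3], [v_2,v_4], [v_3,v_4]
  2-simplices (6): [v_0,v_1,v_3], [v_0,v_1,v_4], [v_0,v_3,v_4], [v_1,v_2,v_3], [v_1,v_2,v_4], [v_2,v_3,v_4]

giving chain groups C_0 ≅ Z^5, C_1 ≅ Z^9, C_2 ≅ Z^6.

The boundary map ∂_1: C_1 → C_0 sends each edge [p,q] (with p < q) to q − p. For instance
  ∂[v_0,v_1] = [v_1] − [v_0].
The 5×9 boundary matrix has rank 4 and Smith normal form diag(1,1,1,1).

Boundary ∂_2: C_2 → C_1 maps a triangle to the signed sum of its edges. For instance
  ∂[v_1,v_2,v_3] = [v_2,v_3] − [v_1,v_3] + [v_1,v_2],
  ∂[v_2,v_3,v_4] = [v_3,v_4] − [v_2,v_4] + [v_2,v_3].
The resulting 9×6 matrix has rank 5, and its Smith normal form has invariant factors (1,1,1,1,1).

From H_k ≅ ker(∂_k) / im(∂_{k+1}) we obtain:

  H_0: rank C_0 − rank ∂_1 = 5 − 4 = 1, and the invariant factors of ∂_1 are all 1, so H_0 = Z.
  H_1: rank ker ∂_1 − rank ∂_2 = (9 − 4) − 5 = 0, and the invariant factors of ∂_2 are all 1, so H_1 = 0.
  H_2: rank ker ∂_2 − rank ∂_3 = (6 − 5) − 0 = 1, and there is no ∂_3, so H_2 = Z.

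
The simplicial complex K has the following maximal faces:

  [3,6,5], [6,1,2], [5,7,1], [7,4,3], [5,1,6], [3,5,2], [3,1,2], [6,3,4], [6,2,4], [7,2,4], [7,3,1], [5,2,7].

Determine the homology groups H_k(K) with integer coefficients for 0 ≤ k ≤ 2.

We work with the vertex ordering 1 < 2 < 3 < 4 < 5 < 6 < 7. The simplices of K, each written with vertices in increasing order, are:

  0-simplices (7): [1], [2], [3], [4], [5], [6], [7]
  1-simplices (18): [1,2], [1,3], [1,5], [1,6], [1,7], [2,3], [2,4], [2,5], [2,6], [2,7], [3,4], [3,5], [3,6], [3,7], [4,6], [4,7], [5,6], [5,7]
  2-simplices (12): [1,2,3], [1,2,6], [1,3,7], [1,5,6], [1,5,7], [2,3,5], [2,4,6], [2,4,7], [2,5,7], [3,4,6], [3,4,7], [3,5,6]

Hence C_0 ≅ Z^7, C_1 ≅ Z^18, C_2 ≅ Z^12.

Boundary ∂_1: C_1 → C_0 maps an edge to its endpoints' difference, ∂[p,q] = q − p.
The 7×18 boundary matrix has rank 6 and Smith normal form diag(1,1,1,1,1,1).

The boundary map ∂_2: C_2 → C_1 maps a triangle to the signed sum of its edges. For instance
  ∂[1,5,6] = [5,6] − [1,6] + [1,5],
  ∂[1,2,3] = [2,3] − [1,3] + [1,2].
As a 18×12 matrix over Z this has rank 12, with invariant factors (1,1,1,1,1,1,1,1,1,1,1,2).

Now H_k = ker ∂_k / im ∂_{k+1}, so:

  H_0: rank C_0 − rank ∂_1 = 7 − 6 = 1, and the invariant factors of ∂_1 are all 1, so H_0 ≅ Z.
  H_1: rank ker ∂_1 − rank ∂_2 = (18 − 6) − 12 = 0, and ∂_2 has invariant factor 2 > 1, so H_1 ≅ Z/2.
  H_2: rank ker ∂_2 − rank ∂_3 = (12 − 12) − 0 = 0, and there is no ∂_3, so H_2 ≅ 0.

H_0 ≅ Z,  H_1 ≅ Z/2,  H_2 = 0.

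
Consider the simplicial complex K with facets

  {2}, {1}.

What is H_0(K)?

Take the total order 1 < 2 on the vertex set. Then K (dimension 0) consists of the simplices:

  0-simplices (2): [1], [2]

Hence C_0 ≅ Z^2.

From H_k ≅ ker(∂_k) / im(∂_{k+1}) we obtain:

  H_0: rank C_0 − rank ∂_1 = 2 − 0 = 2, and there is no ∂_1, so H_0 = Z^2.

H_0 ≅ Z^2.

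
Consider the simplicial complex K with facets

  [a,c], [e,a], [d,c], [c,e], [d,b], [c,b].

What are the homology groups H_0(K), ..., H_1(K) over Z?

H_0 = Z,  H_1 = Z^2.

Take the total order a < b < c < d < e on the vertex set. Then K (dimension 1) consists of the simplices:

  0-simplices (5): a, b, c, d, e
  1-simplices (6): ac, ae, bc, bd, cd, ce

giving chain groups C_0 ≅ Z^5, C_1 ≅ Z^6.

∂_1: C_1 → C_0 sends each edge [p,q] (with p < q) to q − p. For instance
  ∂bd = d − b.
The 5×6 boundary matrix has rank 4 and Smith normal form diag(1,1,1,1).

Reading off H_k = ker ∂_k / im ∂_{k+1}:

  H_0: rank C_0 − rank ∂_1 = 5 − 4 = 1, and the invariant factors of ∂_1 are all 1, so H_0 = Z.
  H_1: rank ker ∂_1 − rank ∂_2 = (6 − 4) − 0 = 2, and there is no ∂_2, so H_1 = Z^2.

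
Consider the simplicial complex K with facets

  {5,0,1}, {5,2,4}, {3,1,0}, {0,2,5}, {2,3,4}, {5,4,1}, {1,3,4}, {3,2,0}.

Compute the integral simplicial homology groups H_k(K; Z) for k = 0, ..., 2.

H_0 ≅ Z,  H_1 = 0,  H_2 ≅ Z.

Fix the vertex order 0 < 1 < 2 < 3 < 4 < 5 and write every simplex with vertices in increasing order. Then dim K = 2 and the simplices of K are:

  0-simplices (6): [0], [1], [2], [3], [4], [5]
  1-simplices (12): [0,1], [0,2], [0,3], [0,5], [1,3], [1,4], [1,5], [2,3], [2,4], [2,5], [3,4], [4,5]
  2-simplices (8): [0,1,3], [0,1,5], [0,2,3], [0,2,5], [1,3,4], [1,4,5], [2,3,4], [2,4,5]

so the chain groups are C_0 ≅ Z^6, C_1 ≅ Z^12, C_2 ≅ Z^8.

The boundary map ∂_1: C_1 → C_0 maps an edge to its endpoints' difference, ∂[p,q] = q − p.
The resulting 6×12 matrix has rank 5, and its Smith normal form has invariant factors (1,1,1,1,1).

Boundary ∂_2: C_2 → C_1 maps a triangle to the signed sum of its edges. For instance
  ∂[1,4,5] = [4,5] − [1,5] + [1,4],
  ∂[0,2,3] = [2,3] − [0,3] + [0,2].
As a 12×8 matrix over Z this has rank 7, with invariant factors (1,1,1,1,1,1,1).

Now H_k = ker ∂_k / im ∂_{k+1}, so:

  H_0: rank C_0 − rank ∂_1 = 6 − 5 = 1, and the invariant factors of ∂_1 are all 1, so H_0 = Z.
  H_1: rank ker ∂_1 − rank ∂_2 = (12 − 5) − 7 = 0, and the invariant factors of ∂_2 are all 1, so H_1 = 0.
  H_2: rank ker ∂_2 − rank ∂_3 = (8 − 7) − 0 = 1, and there is no ∂_3, so H_2 = Z.

As a check, the Euler characteristic is 6 − 12 + 8 = 2, which agrees with 1 − 0 + 1 = 2.
(K is a triangulation of the 2-sphere S^2.)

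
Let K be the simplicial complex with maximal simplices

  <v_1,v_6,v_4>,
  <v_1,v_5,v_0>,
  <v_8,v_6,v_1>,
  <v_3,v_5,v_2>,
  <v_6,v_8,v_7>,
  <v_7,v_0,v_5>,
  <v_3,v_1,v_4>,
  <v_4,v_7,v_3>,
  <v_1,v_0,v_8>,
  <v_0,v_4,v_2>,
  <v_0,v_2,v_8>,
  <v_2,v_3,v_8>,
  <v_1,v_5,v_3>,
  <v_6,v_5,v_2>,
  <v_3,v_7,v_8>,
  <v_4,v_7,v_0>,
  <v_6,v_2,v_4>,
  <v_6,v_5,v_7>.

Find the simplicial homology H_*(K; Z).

We work with the vertex ordering v_0 < v_1 < v_2 < v_3 < v_4 < v_5 < v_6 < v_7 < v_8. The simplices of K, each written with vertices in increasing order, are:

  0-simplices (9): [v_0], [v_1], [v_2], [v_3], [v_4], [v_5], [v_6], [v_7], [v_8]
  1-simplices (27): (27 of them)
  2-simplices (18): (18 of them)

giving chain groups C_0 ≅ Z^9, C_1 ≅ Z^27, C_2 ≅ Z^18.

The boundary map ∂_1: C_1 → C_0 is given by ∂[p,q] = [q] − [p].
The 9×27 boundary matrix has rank 8 and Smith normal form diag(1,1,1,1,1,1,1,1).

The boundary map ∂_2: C_2 → C_1 maps a triangle to the signed sum of its edges. For instance
  ∂[v_2,v_3,v_5] = [v_3,v_5] − [v_2,v_5] + [v_2,v_3],
  ∂[v_0,v_5,v_7] = [v_5,v_7] − [v_0,v_7] + [v_0,v_5].
This gives a 27×18 integer matrix of rank 17; reducing to Smith normal form yields diagonal entries (1,1,1,1,1,1,1,1,1,1,1,1,1,1,1,1,1).

Now H_k = ker ∂_k / im ∂_{k+1}, so:

  H_0: rank C_0 − rank ∂_1 = 9 − 8 = 1, and the invariant factors of ∂_1 are all 1, so H_0 ≅ Z.
  H_1: rank ker ∂_1 − rank ∂_2 = (27 − 8) − 17 = 2, and the invariant factors of ∂_2 are all 1, so H_1 ≅ Z^2.
  H_2: rank ker ∂_2 − rank ∂_3 = (18 − 17) − 0 = 1, and there is no ∂_3, so H_2 ≅ Z.

H_0 = Z,  H_1 = Z^2,  H_2 = Z.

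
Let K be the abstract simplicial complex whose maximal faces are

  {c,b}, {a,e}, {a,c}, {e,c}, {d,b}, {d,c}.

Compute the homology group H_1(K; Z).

Order the vertices as a < b < c < d < e. Listing each simplex with vertices in this order, K has dimension 1 with simplices:

  0-simplices (5): a, b, c, d, e
  1-simplices (6): ac, ae, bc, bd, cd, ce

Hence C_0 ≅ Z^5, C_1 ≅ Z^6.

∂_1: C_1 → C_0 is given by ∂[p,q] = [q] − [p]. For instance
  ∂ac = c − a.
The resulting 5×6 matrix has rank 4, and its Smith normal form has invariant factors (1,1,1,1).

Now H_k = ker ∂_k / im ∂_{k+1}, so:

  H_1: rank ker ∂_1 − rank ∂_2 = (6 − 4) − 0 = 2, and there is no ∂_2, so H_1 ≅ Z^2.

(K is a triangulation of a wedge of 2 circles.)

H_1 ≅ Z^2.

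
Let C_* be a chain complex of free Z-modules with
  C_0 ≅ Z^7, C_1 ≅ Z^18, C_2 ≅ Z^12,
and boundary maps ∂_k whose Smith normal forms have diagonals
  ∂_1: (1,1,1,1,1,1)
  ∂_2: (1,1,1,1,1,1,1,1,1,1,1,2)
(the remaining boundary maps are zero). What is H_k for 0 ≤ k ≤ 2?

H_0: b_0 = 7 − 0 − 6 = 1; torsion from ∂_1 factors > 1: none. So H_0 = Z.
H_1: b_1 = 18 − 6 − 12 = 0; torsion from ∂_2 factors > 1: [2]. So H_1 = Z/2.
H_2: b_2 = 12 − 12 − 0 = 0; torsion from ∂_3 factors > 1: none. So H_2 = 0.

H_0 = Z,  H_1 = Z/2,  H_2 = 0.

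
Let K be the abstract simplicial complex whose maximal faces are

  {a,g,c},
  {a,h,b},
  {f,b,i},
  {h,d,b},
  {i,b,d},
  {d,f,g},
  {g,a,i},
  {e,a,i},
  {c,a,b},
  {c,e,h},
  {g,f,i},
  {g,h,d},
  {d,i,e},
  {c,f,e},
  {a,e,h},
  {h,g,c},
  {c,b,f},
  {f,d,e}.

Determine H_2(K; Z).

H_2 ≅ 0.

Take the total order a < b < c < d < e < f < g < h < i on the vertex set. Then K (dimension 2) consists of the simplices:

  0-simplices (9): a, b, c, d, e, f, g, h, i
  1-simplices (27): ab, ac, ae, ag, ah, ai, bc, bd, bf, bh, bi, ce, cf, cg, ch, de, df, dg, dh, di, ef, eh, ei, fg, fi, gh, gi
  2-simplices (18): abc, abh, acg, aeh, aei, agi, bcf, bdh, bdi, bfi, cef, ceh, cgh, def, dei, dfg, dgh, fgi

so the chain groups are C_0 ≅ Z^9, C_1 ≅ Z^27, C_2 ≅ Z^18.

∂_1: C_1 → C_0 is given by ∂[p,q] = [q] − [p]. For instance
  ∂ai = i − a.
The 9×27 boundary matrix has rank 8 and Smith normal form diag(1,1,1,1,1,1,1,1).

∂_2: C_2 → C_1 maps a triangle to the signed sum of its edges. For instance
  ∂abh = bh − ah + ab,
  ∂acg = cg − ag + ac.
The 27×18 boundary matrix has rank 18 and Smith normal form diag(1,1,1,1,1,1,1,1,1,1,1,1,1,1,1,1,1,2).

Reading off H_k = ker ∂_k / im ∂_{k+1}:

  H_2: rank ker ∂_2 − rank ∂_3 = (18 − 18) − 0 = 0, and there is no ∂_3, so H_2 ≅ 0.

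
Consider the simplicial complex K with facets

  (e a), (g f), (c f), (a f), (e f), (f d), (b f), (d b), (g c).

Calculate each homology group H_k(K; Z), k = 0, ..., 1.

Order the vertices as a < b < c < d < e < f < g. Listing each simplex with vertices in this order, K has dimension 1 with simplices:

  0-simplices (7): a, b, c, d, e, f, g
  1-simplices (9): ae, af, bd, bf, cf, cg, df, ef, fg

giving chain groups C_0 ≅ Z^7, C_1 ≅ Z^9.

The boundary map ∂_1: C_1 → C_0 sends each edge [p,q] (with p < q) to q − p.
As a 7×9 matrix over Z this has rank 6, with invariant factors (1,1,1,1,1,1).

Now H_k = ker ∂_k / im ∂_{k+1}, so:

  H_0: rank C_0 − rank ∂_1 = 7 − 6 = 1, and the invariant factors of ∂_1 are all 1, so H_0 ≅ Z.
  H_1: rank ker ∂_1 − rank ∂_2 = (9 − 6) − 0 = 3, and there is no ∂_2, so H_1 ≅ Z^3.

H_0 = Z,  H_1 = Z^3.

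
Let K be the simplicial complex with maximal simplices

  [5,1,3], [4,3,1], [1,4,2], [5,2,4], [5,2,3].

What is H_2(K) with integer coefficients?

H_2 ≅ 0.

K has 5 vertices, 10 edges, 5 triangles.
rank ∂_2 = 5, rank ∂_3 = 0 ⇒ b_2 = 5 − 5 − 0 = 0. So H_2 = 0.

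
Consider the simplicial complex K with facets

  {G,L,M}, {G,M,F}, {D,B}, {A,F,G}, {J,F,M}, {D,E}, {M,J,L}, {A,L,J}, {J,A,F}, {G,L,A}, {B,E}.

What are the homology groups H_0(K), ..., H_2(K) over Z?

Fix the vertex order A < B < D < E < F < G < J < L < M and write every simplex with vertices in increasing order. Then dim K = 2 and the simplices of K are:

  0-simplices (9): A, B, D, E, F, G, J, L, M
  1-simplices (15): AF, AG, AJ, AL, BD, BE, DE, FG, FJ, FM, GL, GM, JL, JM, LM
  2-simplices (8): AFG, AFJ, AGL, AJL, FGM, FJM, GLM, JLM

so the chain groups are C_0 ≅ Z^9, C_1 ≅ Z^15, C_2 ≅ Z^8.

The boundary map ∂_1: C_1 → C_0 is given by ∂[p,q] = [q] − [p].
This gives a 9×15 integer matrix of rank 7; reducing to Smith normal form yields diagonal entries (1,1,1,1,1,1,1).

Boundary ∂_2: C_2 → C_1 sends each 2-simplex [p,q,r] to [q,r] − [p,r] + [p,q]. For instance
  ∂AGL = GL − AL + AG,
  ∂AJL = JL − AL + AJ.
As a 15×8 matrix over Z this has rank 7, with invariant factors (1,1,1,1,1,1,1).

Now H_k = ker ∂_k / im ∂_{k+1}, so:

  H_0: rank C_0 − rank ∂_1 = 9 − 7 = 2, and the invariant factors of ∂_1 are all 1, so H_0 = Z^2.
  H_1: rank ker ∂_1 − rank ∂_2 = (15 − 7) − 7 = 1, and the invariant factors of ∂_2 are all 1, so H_1 = Z.
  H_2: rank ker ∂_2 − rank ∂_3 = (8 − 7) − 0 = 1, and there is no ∂_3, so H_2 = Z.

As a check, the Euler characteristic is 9 − 15 + 8 = 2, which agrees with 2 − 1 + 1 = 2.

H_0 = Z^2,  H_1 = Z,  H_2 = Z.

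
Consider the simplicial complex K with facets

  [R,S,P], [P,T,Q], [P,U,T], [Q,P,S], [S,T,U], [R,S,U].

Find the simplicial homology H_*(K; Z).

K has 6 vertices, 12 edges, 6 triangles.
rank ∂_0 = 0, rank ∂_1 = 5 ⇒ b_0 = 6 − 0 − 5 = 1; all invariant factors of ∂_1 are 1 so no torsion. So H_0 = Z.
rank ∂_1 = 5, rank ∂_2 = 6 ⇒ b_1 = 12 − 5 − 6 = 1; all invariant factors of ∂_2 are 1 so no torsion. So H_1 = Z.
rank ∂_2 = 6, rank ∂_3 = 0 ⇒ b_2 = 6 − 6 − 0 = 0. So H_2 = 0.

H_0 = Z,  H_1 = Z,  H_2 = 0.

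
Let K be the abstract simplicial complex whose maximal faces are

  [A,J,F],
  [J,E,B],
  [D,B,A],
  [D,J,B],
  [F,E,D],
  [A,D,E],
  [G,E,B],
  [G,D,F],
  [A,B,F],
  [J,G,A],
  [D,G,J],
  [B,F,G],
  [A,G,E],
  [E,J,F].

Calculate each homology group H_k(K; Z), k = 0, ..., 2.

H_0 ≅ Z,  H_1 ≅ Z^2,  H_2 ≅ Z.

K has 7 vertices, 21 edges, 14 triangles.
rank ∂_0 = 0, rank ∂_1 = 6 ⇒ b_0 = 7 − 0 − 6 = 1; all invariant factors of ∂_1 are 1 so no torsion. So H_0 ≅ Z.
rank ∂_1 = 6, rank ∂_2 = 13 ⇒ b_1 = 21 − 6 − 13 = 2; all invariant factors of ∂_2 are 1 so no torsion. So H_1 ≅ Z^2.
rank ∂_2 = 13, rank ∂_3 = 0 ⇒ b_2 = 14 − 13 − 0 = 1. So H_2 ≅ Z.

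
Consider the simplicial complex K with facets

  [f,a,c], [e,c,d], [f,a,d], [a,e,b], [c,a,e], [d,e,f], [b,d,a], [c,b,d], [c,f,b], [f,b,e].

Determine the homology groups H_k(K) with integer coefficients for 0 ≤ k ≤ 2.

Fix the vertex order a < b < c < d < e < f and write every simplex with vertices in increasing order. Then dim K = 2 and the simplices of K are:

  0-simplices (6): a, b, c, d, e, f
  1-simplices (15): ab, ac, ad, ae, af, bc, bd, be, bf, cd, ce, cf, de, df, ef
  2-simplices (10): abd, abe, ace, acf, adf, bcd, bcf, bef, cde, def

so the chain groups are C_0 ≅ Z^6, C_1 ≅ Z^15, C_2 ≅ Z^10.

The boundary map ∂_1: C_1 → C_0 sends each edge [p,q] (with p < q) to q − p.
As a 6×15 matrix over Z this has rank 5, with invariant factors (1,1,1,1,1).

The boundary map ∂_2: C_2 → C_1 sends each 2-simplex [p,q,r] to [q,r] − [p,r] + [p,q]. For instance
  ∂bcd = cd − bd + bc,
  ∂cde = de − ce + cd.
The 15×10 boundary matrix has rank 10 and Smith normal form diag(1,1,1,1,1,1,1,1,1,2).

Reading off H_k = ker ∂_k / im ∂_{k+1}:

  H_0: rank C_0 − rank ∂_1 = 6 − 5 = 1, and the invariant factors of ∂_1 are all 1, so H_0 = Z.
  H_1: rank ker ∂_1 − rank ∂_2 = (15 − 5) − 10 = 0, and ∂_2 has invariant factor 2 > 1, so H_1 = Z/2.
  H_2: rank ker ∂_2 − rank ∂_3 = (10 − 10) − 0 = 0, and there is no ∂_3, so H_2 = 0.

As a check, the Euler characteristic is 6 − 15 + 10 = 1, which agrees with 1 − 0 + 0 = 1.

H_0 ≅ Z,  H_1 ≅ Z/2,  H_2 = 0.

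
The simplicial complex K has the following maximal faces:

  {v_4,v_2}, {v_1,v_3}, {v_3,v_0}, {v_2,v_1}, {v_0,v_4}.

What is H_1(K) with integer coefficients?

We work with the vertex ordering v_0 < v_1 < v_2 < v_3 < v_4. The simplices of K, each written with vertices in increasing order, are:

  0-simplices (5): [v_0], [v_1], [v_2], [v_3], [v_4]
  1-simplices (5): [v_0,v_3], [v_0,v_4], [v_1,v_2], [v_1,v_3], [v_2,v_4]

Hence C_0 ≅ Z^5, C_1 ≅ Z^5.

The boundary map ∂_1: C_1 → C_0 maps an edge to its endpoints' difference, ∂[p,q] = q − p.
As a 5×5 matrix over Z this has rank 4, with invariant factors (1,1,1,1).

Now H_k = ker ∂_k / im ∂_{k+1}, so:

  H_1: rank ker ∂_1 − rank ∂_2 = (5 − 4) − 0 = 1, and there is no ∂_2, so H_1 = Z.

H_1 = Z.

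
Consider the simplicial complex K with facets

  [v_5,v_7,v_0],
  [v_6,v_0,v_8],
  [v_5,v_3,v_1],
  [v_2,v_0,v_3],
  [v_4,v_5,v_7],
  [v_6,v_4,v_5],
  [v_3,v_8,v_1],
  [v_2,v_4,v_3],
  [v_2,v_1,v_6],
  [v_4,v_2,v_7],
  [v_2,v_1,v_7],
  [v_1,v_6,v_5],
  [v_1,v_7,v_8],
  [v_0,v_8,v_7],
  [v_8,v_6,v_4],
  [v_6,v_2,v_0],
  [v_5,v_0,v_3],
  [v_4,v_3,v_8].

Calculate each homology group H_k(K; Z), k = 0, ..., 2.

Order the vertices as v_0 < v_1 < v_2 < v_3 < v_4 < v_5 < v_6 < v_7 < v_8. Listing each simplex with vertices in this order, K has dimension 2 with simplices:

  0-simplices (9): [v_0], [v_1], [v_2], [v_3], [v_4], [v_5], [v_6], [v_7], [v_8]
  1-simplices (27): (27 of them)
  2-simplices (18): (18 of them)

so the chain groups are C_0 ≅ Z^9, C_1 ≅ Z^27, C_2 ≅ Z^18.

The boundary map ∂_1: C_1 → C_0 sends each edge [p,q] (with p < q) to q − p. For instance
  ∂[v_1,v_7] = [v_7] − [v_1].
This gives a 9×27 integer matrix of rank 8; reducing to Smith normal form yields diagonal entries (1,1,1,1,1,1,1,1).

Boundary ∂_2: C_2 → C_1 maps a triangle to the signed sum of its edges. For instance
  ∂[v_1,v_3,v_8] = [v_3,v_8] − [v_1,v_8] + [v_1,v_3],
  ∂[v_2,v_3,v_4] = [v_3,v_4] − [v_2,v_4] + [v_2,v_3].
The resulting 27×18 matrix has rank 17, and its Smith normal form has invariant factors (1,1,1,1,1,1,1,1,1,1,1,1,1,1,1,1,1).

Computing H_k = (kernel of ∂_k) / (image of ∂_{k+1}):

  H_0: rank C_0 − rank ∂_1 = 9 − 8 = 1, and the invariant factors of ∂_1 are all 1, so H_0 = Z.
  H_1: rank ker ∂_1 − rank ∂_2 = (27 − 8) − 17 = 2, and the invariant factors of ∂_2 are all 1, so H_1 = Z^2.
  H_2: rank ker ∂_2 − rank ∂_3 = (18 − 17) − 0 = 1, and there is no ∂_3, so H_2 = Z.

As a check, the Euler characteristic is 9 − 27 + 18 = 0, which agrees with 1 − 2 + 1 = 0.
(K is a triangulation of the torus T^2.)

H_0 ≅ Z,  H_1 ≅ Z^2,  H_2 ≅ Z.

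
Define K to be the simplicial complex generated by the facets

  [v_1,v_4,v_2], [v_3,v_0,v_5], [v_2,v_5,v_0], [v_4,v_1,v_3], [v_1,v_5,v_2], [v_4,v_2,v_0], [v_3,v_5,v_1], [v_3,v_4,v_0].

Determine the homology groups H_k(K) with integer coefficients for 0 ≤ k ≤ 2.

Order the vertices as v_0 < v_1 < v_2 < v_3 < v_4 < v_5. Listing each simplex with vertices in this order, K has dimension 2 with simplices:

  0-simplices (6): [v_0], [v_1], [v_2], [v_3], [v_4], [v_5]
  1-simplices (12): [v_0,v_2], [v_0,v_3], [v_0,v_4], [v_0,v_5], [v_1,v_2], [v_1,v_3], [v_1,v_4], [v_1,v_5], [v_2,v_4], [v_2,v_5], [v_3,v_4], [v_3,v_5]
  2-simplices (8): [v_0,v_2,v_4], [v_0,v_2,v_5], [v_0,v_3,v_4], [v_0,v_3,v_5], [v_1,v_2,v_4], [v_1,v_2,v_5], [v_1,v_3,v_4], [v_1,v_3,v_5]

giving chain groups C_0 ≅ Z^6, C_1 ≅ Z^12, C_2 ≅ Z^8.

∂_1: C_1 → C_0 is given by ∂[p,q] = [q] − [p]. For instance
  ∂[v_2,v_4] = [v_4] − [v_2].
The 6×12 boundary matrix has rank 5 and Smith normal form diag(1,1,1,1,1).

∂_2: C_2 → C_1 acts by ∂[p,q,r] = [q,r] − [p,r] + [p,q]. For instance
  ∂[v_0,v_3,v_5] = [v_3,v_5] − [v_0,v_5] + [v_0,v_3],
  ∂[v_0,v_2,v_4] = [v_2,v_4] − [v_0,v_4] + [v_0,v_2].
The 12×8 boundary matrix has rank 7 and Smith normal form diag(1,1,1,1,1,1,1).

Computing H_k = (kernel of ∂_k) / (image of ∂_{k+1}):

  H_0: rank C_0 − rank ∂_1 = 6 − 5 = 1, and the invariant factors of ∂_1 are all 1, so H_0 ≅ Z.
  H_1: rank ker ∂_1 − rank ∂_2 = (12 − 5) − 7 = 0, and the invariant factors of ∂_2 are all 1, so H_1 ≅ 0.
  H_2: rank ker ∂_2 − rank ∂_3 = (8 − 7) − 0 = 1, and there is no ∂_3, so H_2 ≅ Z.

(K is a triangulation of the 2-sphere S^2.)

H_0 ≅ Z,  H_1 = 0,  H_2 ≅ Z.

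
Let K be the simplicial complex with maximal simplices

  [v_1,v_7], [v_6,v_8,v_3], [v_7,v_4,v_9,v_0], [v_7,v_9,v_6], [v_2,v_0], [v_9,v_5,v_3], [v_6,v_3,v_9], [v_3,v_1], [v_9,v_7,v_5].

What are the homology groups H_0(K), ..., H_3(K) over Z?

Order the vertices as v_0 < v_1 < v_2 < v_3 < v_4 < v_5 < v_6 < v_7 < v_8 < v_9. Listing each simplex with vertices in this order, K has dimension 3 with simplices:

  0-simplices (10): [v_0], [v_1], [v_2], [v_3], [v_4], [v_5], [v_6], [v_7], [v_8], [v_9]
  1-simplices (18): (18 of them)
  2-simplices (9): [v_0,v_4,v_7], [v_0,v_4,v_9], [v_0,v_7,v_9], [v_3,v_5,v_9], [v_3,v_6,v_8], [v_3,v_6,v_9], [v_4,v_7,v_9], [v_5,v_7,v_9], [v_6,v_7,v_9]
  3-simplices (1): [v_0,v_4,v_7,v_9]

giving chain groups C_0 ≅ Z^10, C_1 ≅ Z^18, C_2 ≅ Z^9, C_3 ≅ Z^1.

The boundary map ∂_1: C_1 → C_0 sends each edge [p,q] (with p < q) to q − p. For instance
  ∂[v_0,v_7] = [v_7] − [v_0].
The resulting 10×18 matrix has rank 9, and its Smith normal form has invariant factors (1,1,1,1,1,1,1,1,1).

∂_2: C_2 → C_1 sends each 2-simplex [p,q,r] to [q,r] − [p,r] + [p,q]. For instance
  ∂[v_3,v_6,v_8] = [v_6,v_8] − [v_3,v_8] + [v_3,v_6],
  ∂[v_0,v_4,v_9] = [v_4,v_9] − [v_0,v_9] + [v_0,v_4].
The resulting 18×9 matrix has rank 8, and its Smith normal form has invariant factors (1,1,1,1,1,1,1,1).

∂_3: C_3 → C_2 sends each 3-simplex σ to the alternating sum Σ_i (−1)^i (σ with its i-th vertex removed). For instance
  ∂[v_0,v_4,v_7,v_9] = [v_4,v_7,v_9] − [v_0,v_7,v_9] + [v_0,v_4,v_9] − [v_0,v_4,v_7].
As a 9×1 matrix over Z this has rank 1, with invariant factors (1).

Computing H_k = (kernel of ∂_k) / (image of ∂_{k+1}):

  H_0: rank C_0 − rank ∂_1 = 10 − 9 = 1, and the invariant factors of ∂_1 are all 1, so H_0 ≅ Z.
  H_1: rank ker ∂_1 − rank ∂_2 = (18 − 9) − 8 = 1, and the invariant factors of ∂_2 are all 1, so H_1 ≅ Z.
  H_2: rank ker ∂_2 − rank ∂_3 = (9 − 8) − 1 = 0, and the invariant factors of ∂_3 are all 1, so H_2 ≅ 0.
  H_3: rank ker ∂_3 − rank ∂_4 = (1 − 1) − 0 = 0, and there is no ∂_4, so H_3 ≅ 0.

As a check, the Euler characteristic is 10 − 18 + 9 − 1 = 0, which agrees with 1 − 1 + 0 − 0 = 0.

H_0 = Z,  H_1 = Z,  H_2 = 0,  H_3 = 0.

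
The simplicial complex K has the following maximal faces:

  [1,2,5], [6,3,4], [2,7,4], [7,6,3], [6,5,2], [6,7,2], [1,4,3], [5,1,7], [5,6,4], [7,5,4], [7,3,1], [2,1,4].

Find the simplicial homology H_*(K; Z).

H_0 = Z,  H_1 = Z/2,  H_2 = 0.

K has 7 vertices, 18 edges, 12 triangles.
rank ∂_0 = 0, rank ∂_1 = 6 ⇒ b_0 = 7 − 0 − 6 = 1; all invariant factors of ∂_1 are 1 so no torsion. So H_0 ≅ Z.
rank ∂_1 = 6, rank ∂_2 = 12 ⇒ b_1 = 18 − 6 − 12 = 0; ∂_2 has invariant factor(s) [2] giving torsion. So H_1 ≅ Z/2.
rank ∂_2 = 12, rank ∂_3 = 0 ⇒ b_2 = 12 − 12 − 0 = 0. So H_2 ≅ 0.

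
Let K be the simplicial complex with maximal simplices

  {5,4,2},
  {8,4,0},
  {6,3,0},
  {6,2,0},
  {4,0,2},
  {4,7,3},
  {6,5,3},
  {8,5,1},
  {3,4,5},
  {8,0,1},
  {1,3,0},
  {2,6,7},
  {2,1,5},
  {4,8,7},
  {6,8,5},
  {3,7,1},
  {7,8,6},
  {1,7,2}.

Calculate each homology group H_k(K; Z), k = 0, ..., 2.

Fix the vertex order 0 < 1 < 2 < 3 < 4 < 5 < 6 < 7 < 8 and write every simplex with vertices in increasing order. Then dim K = 2 and the simplices of K are:

  0-simplices (9): [0], [1], [2], [3], [4], [5], [6], [7], [8]
  1-simplices (27): (27 of them)
  2-simplices (18): [0,1,3], [0,1,8], [0,2,4], [0,2,6], [0,3,6], [0,4,8], [1,2,5], [1,2,7], [1,3,7], [1,5,8], [2,4,5], [2,6,7], [3,4,5], [3,4,7], [3,5,6], [4,7,8], [5,6,8], [6,7,8]

so the chain groups are C_0 ≅ Z^9, C_1 ≅ Z^27, C_2 ≅ Z^18.

∂_1: C_1 → C_0 sends each edge [p,q] (with p < q) to q − p.
The 9×27 boundary matrix has rank 8 and Smith normal form diag(1,1,1,1,1,1,1,1).

The boundary map ∂_2: C_2 → C_1 sends each 2-simplex [p,q,r] to [q,r] − [p,r] + [p,q]. For instance
  ∂[5,6,8] = [6,8] − [5,8] + [5,6],
  ∂[1,2,7] = [2,7] − [1,7] + [1,2].
The 27×18 boundary matrix has rank 17 and Smith normal form diag(1,1,1,1,1,1,1,1,1,1,1,1,1,1,1,1,1).

Computing H_k = (kernel of ∂_k) / (image of ∂_{k+1}):

  H_0: rank C_0 − rank ∂_1 = 9 − 8 = 1, and the invariant factors of ∂_1 are all 1, so H_0 ≅ Z.
  H_1: rank ker ∂_1 − rank ∂_2 = (27 − 8) − 17 = 2, and the invariant factors of ∂_2 are all 1, so H_1 ≅ Z^2.
  H_2: rank ker ∂_2 − rank ∂_3 = (18 − 17) − 0 = 1, and there is no ∂_3, so H_2 ≅ Z.

H_0 ≅ Z,  H_1 ≅ Z^2,  H_2 ≅ Z.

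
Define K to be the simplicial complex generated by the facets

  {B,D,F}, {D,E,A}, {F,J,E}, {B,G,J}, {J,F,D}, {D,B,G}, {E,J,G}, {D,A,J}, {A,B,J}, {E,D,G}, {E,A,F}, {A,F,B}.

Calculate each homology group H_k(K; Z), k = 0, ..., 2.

Order the vertices as A < B < D < E < F < G < J. Listing each simplex with vertices in this order, K has dimension 2 with simplices:

  0-simplices (7): A, B, D, E, F, G, J
  1-simplices (18): AB, AD, AE, AF, AJ, BD, BF, BG, BJ, DE, DF, DG, DJ, EF, EG, EJ, FJ, GJ
  2-simplices (12): ABF, ABJ, ADE, ADJ, AEF, BDF, BDG, BGJ, DEG, DFJ, EFJ, EGJ

so the chain groups are C_0 ≅ Z^7, C_1 ≅ Z^18, C_2 ≅ Z^12.

The boundary map ∂_1: C_1 → C_0 sends each edge [p,q] (with p < q) to q − p. For instance
  ∂AJ = J − A.
The 7×18 boundary matrix has rank 6 and Smith normal form diag(1,1,1,1,1,1).

Boundary ∂_2: C_2 → C_1 sends each 2-simplex [p,q,r] to [q,r] − [p,r] + [p,q]. For instance
  ∂ABF = BF − AF + AB,
  ∂BDG = DG − BG + BD.
This gives a 18×12 integer matrix of rank 12; reducing to Smith normal form yields diagonal entries (1,1,1,1,1,1,1,1,1,1,1,2).

Now H_k = ker ∂_k / im ∂_{k+1}, so:

  H_0: rank C_0 − rank ∂_1 = 7 − 6 = 1, and the invariant factors of ∂_1 are all 1, so H_0 = Z.
  H_1: rank ker ∂_1 − rank ∂_2 = (18 − 6) − 12 = 0, and ∂_2 has invariant factor 2 > 1, so H_1 = Z/2Z.
  H_2: rank ker ∂_2 − rank ∂_3 = (12 − 12) − 0 = 0, and there is no ∂_3, so H_2 = 0.

H_0 = Z,  H_1 = Z/2Z,  H_2 = 0.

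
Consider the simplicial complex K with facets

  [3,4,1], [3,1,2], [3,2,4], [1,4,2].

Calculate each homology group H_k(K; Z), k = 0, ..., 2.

H_0 ≅ Z,  H_1 = 0,  H_2 ≅ Z.

We work with the vertex ordering 1 < 2 < 3 < 4. The simplices of K, each written with vertices in increasing order, are:

  0-simplices (4): [1], [2], [3], [4]
  1-simplices (6): [1,2], [1,3], [1,4], [2,3], [2,4], [3,4]
  2-simplices (4): [1,2,3], [1,2,4], [1,3,4], [2,3,4]

Hence C_0 ≅ Z^4, C_1 ≅ Z^6, C_2 ≅ Z^4.

Boundary ∂_1: C_1 → C_0 maps an edge to its endpoints' difference, ∂[p,q] = q − p. For instance
  ∂[3,4] = [4] − [3].
This gives a 4×6 integer matrix of rank 3; reducing to Smith normal form yields diagonal entries (1,1,1).

The boundary map ∂_2: C_2 → C_1 maps a triangle to the signed sum of its edges. For instance
  ∂[1,2,4] = [2,4] − [1,4] + [1,2],
  ∂[2,3,4] = [3,4] − [2,4] + [2,3].
The resulting 6×4 matrix has rank 3, and its Smith normal form has invariant factors (1,1,1).

Now H_k = ker ∂_k / im ∂_{k+1}, so:

  H_0: rank C_0 − rank ∂_1 = 4 − 3 = 1, and the invariant factors of ∂_1 are all 1, so H_0 ≅ Z.
  H_1: rank ker ∂_1 − rank ∂_2 = (6 − 3) − 3 = 0, and the invariant factors of ∂_2 are all 1, so H_1 ≅ 0.
  H_2: rank ker ∂_2 − rank ∂_3 = (4 − 3) − 0 = 1, and there is no ∂_3, so H_2 ≅ Z.

As a check, the Euler characteristic is 4 − 6 + 4 = 2, which agrees with 1 − 0 + 1 = 2.
(K is a triangulation of the 2-sphere S^2.)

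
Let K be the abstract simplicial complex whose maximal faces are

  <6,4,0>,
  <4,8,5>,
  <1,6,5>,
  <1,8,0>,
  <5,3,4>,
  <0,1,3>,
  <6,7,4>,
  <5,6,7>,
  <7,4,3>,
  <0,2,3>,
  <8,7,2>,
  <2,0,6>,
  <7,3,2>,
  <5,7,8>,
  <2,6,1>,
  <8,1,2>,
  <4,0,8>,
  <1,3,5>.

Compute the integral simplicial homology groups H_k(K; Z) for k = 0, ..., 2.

H_0 ≅ Z,  H_1 ≅ Z ⊕ Z/2,  H_2 = 0.

Take the total order 0 < 1 < 2 < 3 < 4 < 5 < 6 < 7 < 8 on the vertex set. Then K (dimension 2) consists of the simplices:

  0-simplices (9): [0], [1], [2], [3], [4], [5], [6], [7], [8]
  1-simplices (27): (27 of them)
  2-simplices (18): [0,1,3], [0,1,8], [0,2,3], [0,2,6], [0,4,6], [0,4,8], [1,2,6], [1,2,8], [1,3,5], [1,5,6], [2,3,7], [2,7,8], [3,4,5], [3,4,7], [4,5,8], [4,6,7], [5,6,7], [5,7,8]

Hence C_0 ≅ Z^9, C_1 ≅ Z^27, C_2 ≅ Z^18.

The boundary map ∂_1: C_1 → C_0 maps an edge to its endpoints' difference, ∂[p,q] = q − p. For instance
  ∂[0,6] = [6] − [0].
As a 9×27 matrix over Z this has rank 8, with invariant factors (1,1,1,1,1,1,1,1).

The boundary map ∂_2: C_2 → C_1 maps a triangle to the signed sum of its edges. For instance
  ∂[0,1,8] = [1,8] − [0,8] + [0,1],
  ∂[2,7,8] = [7,8] − [2,8] + [2,7].
As a 27×18 matrix over Z this has rank 18, with invariant factors (1,1,1,1,1,1,1,1,1,1,1,1,1,1,1,1,1,2).

Computing H_k = (kernel of ∂_k) / (image of ∂_{k+1}):

  H_0: rank C_0 − rank ∂_1 = 9 − 8 = 1, and the invariant factors of ∂_1 are all 1, so H_0 ≅ Z.
  H_1: rank ker ∂_1 − rank ∂_2 = (27 − 8) − 18 = 1, and ∂_2 has invariant factor 2 > 1, so H_1 ≅ Z ⊕ Z/2.
  H_2: rank ker ∂_2 − rank ∂_3 = (18 − 18) − 0 = 0, and there is no ∂_3, so H_2 ≅ 0.

As a check, the Euler characteristic is 9 − 27 + 18 = 0, which agrees with 1 − 1 + 0 = 0.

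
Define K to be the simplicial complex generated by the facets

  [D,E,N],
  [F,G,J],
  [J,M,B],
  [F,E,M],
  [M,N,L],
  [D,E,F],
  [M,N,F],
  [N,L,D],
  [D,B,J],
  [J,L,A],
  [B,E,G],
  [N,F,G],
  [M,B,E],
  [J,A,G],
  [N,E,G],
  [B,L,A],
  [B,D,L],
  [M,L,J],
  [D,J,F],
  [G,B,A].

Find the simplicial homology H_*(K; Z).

H_0 = Z,  H_1 = Z ⊕ Z/2Z,  H_2 = 0.

Order the vertices as A < B < D < E < F < G < J < L < M < N. Listing each simplex with vertices in this order, K has dimension 2 with simplices:

  0-simplices (10): A, B, D, E, F, G, J, L, M, N
  1-simplices (30): AB, AG, AJ, AL, BD, BE, BG, BJ, BL, BM, DE, DF, DJ, DL, DN, EF, EG, EM, EN, FG, FJ, FM, FN, GJ, GN, JL, JM, LM, LN, MN
  2-simplices (20): ABG, ABL, AGJ, AJL, BDJ, BDL, BEG, BEM, BJM, DEF, DEN, DFJ, DLN, EFM, EGN, FGJ, FGN, FMN, JLM, LMN

giving chain groups C_0 ≅ Z^10, C_1 ≅ Z^30, C_2 ≅ Z^20.

∂_1: C_1 → C_0 is given by ∂[p,q] = [q] − [p]. For instance
  ∂EF = F − E.
This gives a 10×30 integer matrix of rank 9; reducing to Smith normal form yields diagonal entries (1,1,1,1,1,1,1,1,1).

The boundary map ∂_2: C_2 → C_1 acts by ∂[p,q,r] = [q,r] − [p,r] + [p,q]. For instance
  ∂AGJ = GJ − AJ + AG,
  ∂BDJ = DJ − BJ + BD.
The resulting 30×20 matrix has rank 20, and its Smith normal form has invariant factors (1,1,1,1,1,1,1,1,1,1,1,1,1,1,1,1,1,1,1,2).

Computing H_k = (kernel of ∂_k) / (image of ∂_{k+1}):

  H_0: rank C_0 − rank ∂_1 = 10 − 9 = 1, and the invariant factors of ∂_1 are all 1, so H_0 ≅ Z.
  H_1: rank ker ∂_1 − rank ∂_2 = (30 − 9) − 20 = 1, and ∂_2 has invariant factor 2 > 1, so H_1 ≅ Z ⊕ Z/2Z.
  H_2: rank ker ∂_2 − rank ∂_3 = (20 − 20) − 0 = 0, and there is no ∂_3, so H_2 ≅ 0.

(K is a triangulation of the Klein bottle.)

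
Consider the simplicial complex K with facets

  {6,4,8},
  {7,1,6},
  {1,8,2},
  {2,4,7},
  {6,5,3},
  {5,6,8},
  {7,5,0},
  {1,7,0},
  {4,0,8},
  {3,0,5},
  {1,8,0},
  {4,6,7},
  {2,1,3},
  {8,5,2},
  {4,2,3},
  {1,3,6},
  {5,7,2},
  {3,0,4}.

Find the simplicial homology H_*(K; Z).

H_0 ≅ Z,  H_1 ≅ Z^2,  H_2 ≅ Z.

Fix the vertex order 0 < 1 < 2 < 3 < 4 < 5 < 6 < 7 < 8 and write every simplex with vertices in increasing order. Then dim K = 2 and the simplices of K are:

  0-simplices (9): [0], [1], [2], [3], [4], [5], [6], [7], [8]
  1-simplices (27): (27 of them)
  2-simplices (18): [0,1,7], [0,1,8], [0,3,4], [0,3,5], [0,4,8], [0,5,7], [1,2,3], [1,2,8], [1,3,6], [1,6,7], [2,3,4], [2,4,7], [2,5,7], [2,5,8], [3,5,6], [4,6,7], [4,6,8], [5,6,8]

Hence C_0 ≅ Z^9, C_1 ≅ Z^27, C_2 ≅ Z^18.

Boundary ∂_1: C_1 → C_0 maps an edge to its endpoints' difference, ∂[p,q] = q − p. For instance
  ∂[5,6] = [6] − [5].
The resulting 9×27 matrix has rank 8, and its Smith normal form has invariant factors (1,1,1,1,1,1,1,1).

∂_2: C_2 → C_1 sends each 2-simplex [p,q,r] to [q,r] − [p,r] + [p,q]. For instance
  ∂[0,5,7] = [5,7] − [0,7] + [0,5],
  ∂[2,4,7] = [4,7] − [2,7] + [2,4].
This gives a 27×18 integer matrix of rank 17; reducing to Smith normal form yields diagonal entries (1,1,1,1,1,1,1,1,1,1,1,1,1,1,1,1,1).

From H_k ≅ ker(∂_k) / im(∂_{k+1}) we obtain:

  H_0: rank C_0 − rank ∂_1 = 9 − 8 = 1, and the invariant factors of ∂_1 are all 1, so H_0 = Z.
  H_1: rank ker ∂_1 − rank ∂_2 = (27 − 8) − 17 = 2, and the invariant factors of ∂_2 are all 1, so H_1 = Z^2.
  H_2: rank ker ∂_2 − rank ∂_3 = (18 − 17) − 0 = 1, and there is no ∂_3, so H_2 = Z.

As a check, the Euler characteristic is 9 − 27 + 18 = 0, which agrees with 1 − 2 + 1 = 0.
(K is a triangulation of the torus T^2.)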